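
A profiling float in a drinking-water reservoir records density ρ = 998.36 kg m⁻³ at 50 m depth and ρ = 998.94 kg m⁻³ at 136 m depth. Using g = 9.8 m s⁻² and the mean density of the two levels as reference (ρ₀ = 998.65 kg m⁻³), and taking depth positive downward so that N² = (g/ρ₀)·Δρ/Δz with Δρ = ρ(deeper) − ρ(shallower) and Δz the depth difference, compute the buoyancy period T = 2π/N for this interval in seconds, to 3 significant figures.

Δρ = 998.94 − 998.36 = 0.58 kg m⁻³ over Δz = 136 − 50 = 86 m.
N² = (9.8/998.65) × (0.58/86) = 6.6182 × 10⁻⁵ s⁻².
N = √(6.6182 × 10⁻⁵) = 8.1352 × 10⁻³ rad s⁻¹, so T = 2π/N = 772.35 s ≈ 772 s.

772 s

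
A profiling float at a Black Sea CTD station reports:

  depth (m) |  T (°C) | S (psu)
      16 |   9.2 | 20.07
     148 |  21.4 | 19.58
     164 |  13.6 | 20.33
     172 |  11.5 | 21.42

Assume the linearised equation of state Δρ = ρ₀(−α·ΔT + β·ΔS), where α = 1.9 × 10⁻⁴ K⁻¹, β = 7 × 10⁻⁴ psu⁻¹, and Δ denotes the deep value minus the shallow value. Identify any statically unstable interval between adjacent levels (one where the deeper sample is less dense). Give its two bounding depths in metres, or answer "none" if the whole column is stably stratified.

16–148 m

Evaluate Δρ/ρ₀ = −αΔT + βΔS across each adjacent pair:
  16–148 m: −αΔT+βΔS = −(1.9 × 10⁻⁴)(+12.2)+(7 × 10⁻⁴)(-0.49) = -2.7 × 10⁻³ → UNSTABLE
  148–164 m: −αΔT+βΔS = −(1.9 × 10⁻⁴)(-7.8)+(7 × 10⁻⁴)(+0.75) = 2.0 × 10⁻³ → stable
  164–172 m: −αΔT+βΔS = −(1.9 × 10⁻⁴)(-2.1)+(7 × 10⁻⁴)(+1.09) = 1.2 × 10⁻³ → stable
The 16–148 m interval has Δρ < 0: lighter water underlies denser water.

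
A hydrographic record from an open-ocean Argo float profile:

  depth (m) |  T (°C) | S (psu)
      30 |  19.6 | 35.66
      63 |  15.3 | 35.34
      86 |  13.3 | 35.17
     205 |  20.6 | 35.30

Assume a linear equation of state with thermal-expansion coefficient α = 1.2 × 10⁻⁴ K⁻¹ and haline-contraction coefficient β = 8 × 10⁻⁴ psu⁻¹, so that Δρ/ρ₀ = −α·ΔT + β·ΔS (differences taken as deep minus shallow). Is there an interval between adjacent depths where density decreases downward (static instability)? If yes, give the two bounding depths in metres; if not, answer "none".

86–205 m

Evaluate Δρ/ρ₀ = −αΔT + βΔS across each adjacent pair:
  30–63 m: −αΔT+βΔS = −(1.2 × 10⁻⁴)(-4.3)+(8 × 10⁻⁴)(-0.32) = 2.6 × 10⁻⁴ → stable
  63–86 m: −αΔT+βΔS = −(1.2 × 10⁻⁴)(-2.0)+(8 × 10⁻⁴)(-0.17) = 1.0 × 10⁻⁴ → stable
  86–205 m: −αΔT+βΔS = −(1.2 × 10⁻⁴)(+7.3)+(8 × 10⁻⁴)(+0.13) = -7.7 × 10⁻⁴ → UNSTABLE
The 86–205 m interval has Δρ < 0: lighter water underlies denser water.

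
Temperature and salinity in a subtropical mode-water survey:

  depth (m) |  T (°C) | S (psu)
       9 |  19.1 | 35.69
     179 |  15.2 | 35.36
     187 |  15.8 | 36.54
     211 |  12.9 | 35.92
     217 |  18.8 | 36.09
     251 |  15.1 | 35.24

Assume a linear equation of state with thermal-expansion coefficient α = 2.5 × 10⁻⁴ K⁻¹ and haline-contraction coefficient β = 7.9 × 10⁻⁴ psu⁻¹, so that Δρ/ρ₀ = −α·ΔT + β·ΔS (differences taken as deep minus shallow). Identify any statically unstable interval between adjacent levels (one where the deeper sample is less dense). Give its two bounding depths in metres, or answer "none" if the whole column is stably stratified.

211–217 m

Evaluate Δρ/ρ₀ = −αΔT + βΔS across each adjacent pair:
  9–179 m: −αΔT+βΔS = −(2.5 × 10⁻⁴)(-3.9)+(7.9 × 10⁻⁴)(-0.33) = 7.1 × 10⁻⁴ → stable
  179–187 m: −αΔT+βΔS = −(2.5 × 10⁻⁴)(+0.6)+(7.9 × 10⁻⁴)(+1.18) = 7.8 × 10⁻⁴ → stable
  187–211 m: −αΔT+βΔS = −(2.5 × 10⁻⁴)(-2.9)+(7.9 × 10⁻⁴)(-0.62) = 2.4 × 10⁻⁴ → stable
  211–217 m: −αΔT+βΔS = −(2.5 × 10⁻⁴)(+5.9)+(7.9 × 10⁻⁴)(+0.17) = -1.3 × 10⁻³ → UNSTABLE
  217–251 m: −αΔT+βΔS = −(2.5 × 10⁻⁴)(-3.7)+(7.9 × 10⁻⁴)(-0.85) = 2.5 × 10⁻⁴ → stable
The 211–217 m interval has Δρ < 0: lighter water underlies denser water.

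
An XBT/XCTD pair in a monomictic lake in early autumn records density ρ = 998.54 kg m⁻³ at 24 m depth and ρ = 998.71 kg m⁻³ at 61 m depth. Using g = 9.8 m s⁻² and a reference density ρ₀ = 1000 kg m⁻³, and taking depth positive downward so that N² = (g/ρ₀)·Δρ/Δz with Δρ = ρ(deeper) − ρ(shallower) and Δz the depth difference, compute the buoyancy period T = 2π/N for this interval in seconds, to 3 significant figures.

936 s

Δρ = 998.71 − 998.54 = 0.17 kg m⁻³ over Δz = 61 − 24 = 37 m.
N² = (9.8/1000) × (0.17/37) = 4.5027 × 10⁻⁵ s⁻².
N = √(4.5027 × 10⁻⁵) = 6.7102 × 10⁻³ rad s⁻¹, so T = 2π/N = 936.36 s ≈ 936 s.
Since Δρ > 0 the layer is stably stratified.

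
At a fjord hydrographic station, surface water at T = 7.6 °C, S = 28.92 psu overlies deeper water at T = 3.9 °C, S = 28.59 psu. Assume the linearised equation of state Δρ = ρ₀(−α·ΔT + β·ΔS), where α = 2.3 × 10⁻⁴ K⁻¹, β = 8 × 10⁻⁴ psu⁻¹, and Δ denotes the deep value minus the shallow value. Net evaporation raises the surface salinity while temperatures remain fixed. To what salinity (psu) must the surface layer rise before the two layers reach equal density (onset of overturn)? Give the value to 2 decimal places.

29.65 psu

Neutral buoyancy requires −α(T_deep − T_surf) + β(S_deep − S_surf′) = 0.
S_surf′ = S_deep − (α/β)·ΔT = 28.59 − (2.3 × 10⁻⁴/8 × 10⁻⁴)·(-3.7) = 29.6537 psu.
Increase required: 29.6537 − 28.92 = 0.7337 psu.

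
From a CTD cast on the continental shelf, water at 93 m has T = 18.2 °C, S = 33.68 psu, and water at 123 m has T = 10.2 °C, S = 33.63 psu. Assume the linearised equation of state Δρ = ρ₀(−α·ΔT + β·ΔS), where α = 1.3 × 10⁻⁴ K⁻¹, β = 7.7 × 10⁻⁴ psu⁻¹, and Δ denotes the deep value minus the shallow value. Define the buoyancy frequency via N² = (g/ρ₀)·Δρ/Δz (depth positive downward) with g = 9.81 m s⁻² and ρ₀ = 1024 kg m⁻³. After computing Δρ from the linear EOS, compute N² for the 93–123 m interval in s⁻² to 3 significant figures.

ΔT = -8.0 K, ΔS = -0.05 psu (deep − shallow).
Δρ/ρ₀ = −αΔT + βΔS = 1.04 × 10⁻³ − 3.85 × 10⁻⁵ = 1.0015 × 10⁻³, so Δρ ≈ 1.026 kg m⁻³.
N² = (g/ρ₀)·Δρ/Δz = g·(Δρ/ρ₀)/Δz = 9.81 × 1.0015 × 10⁻³ / 30 = 3.2749 × 10⁻⁴ s⁻² ≈ 3.27 × 10⁻⁴ s⁻².

3.27 × 10⁻⁴ s⁻²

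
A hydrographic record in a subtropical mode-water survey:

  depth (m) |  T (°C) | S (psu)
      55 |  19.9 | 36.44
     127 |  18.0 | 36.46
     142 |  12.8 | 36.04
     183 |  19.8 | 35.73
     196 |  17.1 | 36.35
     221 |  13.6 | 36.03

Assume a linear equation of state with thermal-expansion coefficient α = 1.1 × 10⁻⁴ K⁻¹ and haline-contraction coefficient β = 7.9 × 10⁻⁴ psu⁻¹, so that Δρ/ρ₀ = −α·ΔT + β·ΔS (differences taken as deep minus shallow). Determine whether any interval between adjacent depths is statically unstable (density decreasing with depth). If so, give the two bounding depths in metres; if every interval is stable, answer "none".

Evaluate Δρ/ρ₀ = −αΔT + βΔS across each adjacent pair:
  55–127 m: −αΔT+βΔS = −(1.1 × 10⁻⁴)(-1.9)+(7.9 × 10⁻⁴)(+0.02) = 2.2 × 10⁻⁴ → stable
  127–142 m: −αΔT+βΔS = −(1.1 × 10⁻⁴)(-5.2)+(7.9 × 10⁻⁴)(-0.42) = 2.4 × 10⁻⁴ → stable
  142–183 m: −αΔT+βΔS = −(1.1 × 10⁻⁴)(+7.0)+(7.9 × 10⁻⁴)(-0.31) = -1.0 × 10⁻³ → UNSTABLE
  183–196 m: −αΔT+βΔS = −(1.1 × 10⁻⁴)(-2.7)+(7.9 × 10⁻⁴)(+0.62) = 7.9 × 10⁻⁴ → stable
  196–221 m: −αΔT+βΔS = −(1.1 × 10⁻⁴)(-3.5)+(7.9 × 10⁻⁴)(-0.32) = 1.3 × 10⁻⁴ → stable
The 142–183 m interval has Δρ < 0: lighter water underlies denser water.

142–183 m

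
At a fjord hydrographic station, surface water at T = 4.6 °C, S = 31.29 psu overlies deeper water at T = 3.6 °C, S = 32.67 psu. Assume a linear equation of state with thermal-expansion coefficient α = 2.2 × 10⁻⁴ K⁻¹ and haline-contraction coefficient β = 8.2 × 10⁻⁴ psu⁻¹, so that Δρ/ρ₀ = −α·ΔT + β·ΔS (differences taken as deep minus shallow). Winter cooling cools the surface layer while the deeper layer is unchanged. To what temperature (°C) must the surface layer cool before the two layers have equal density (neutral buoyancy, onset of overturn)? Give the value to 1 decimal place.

-1.5 °C

Neutral buoyancy requires Δρ = 0, i.e. −α(T_deep − T_surf′) + β(S_deep − S_surf) = 0.
T_surf′ = T_deep − (β/α)·ΔS = 3.6 − (8.2 × 10⁻⁴/2.2 × 10⁻⁴)·(+1.38) = -1.544 °C.
Cooling required: 4.6 − (-1.544) = 6.144 °C.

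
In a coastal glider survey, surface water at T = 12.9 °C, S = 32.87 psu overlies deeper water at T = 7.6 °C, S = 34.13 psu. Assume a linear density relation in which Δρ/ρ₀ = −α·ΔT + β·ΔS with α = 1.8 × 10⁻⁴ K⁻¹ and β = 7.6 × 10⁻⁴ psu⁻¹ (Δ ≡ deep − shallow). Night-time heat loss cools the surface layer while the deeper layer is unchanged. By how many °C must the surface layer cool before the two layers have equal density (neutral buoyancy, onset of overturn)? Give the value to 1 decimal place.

10.6 °C

Neutral buoyancy requires Δρ = 0, i.e. −α(T_deep − T_surf′) + β(S_deep − S_surf) = 0.
T_surf′ = T_deep − (β/α)·ΔS = 7.6 − (7.6 × 10⁻⁴/1.8 × 10⁻⁴)·(+1.26) = 2.280 °C.
Cooling required: 12.9 − (2.280) = 10.620 °C.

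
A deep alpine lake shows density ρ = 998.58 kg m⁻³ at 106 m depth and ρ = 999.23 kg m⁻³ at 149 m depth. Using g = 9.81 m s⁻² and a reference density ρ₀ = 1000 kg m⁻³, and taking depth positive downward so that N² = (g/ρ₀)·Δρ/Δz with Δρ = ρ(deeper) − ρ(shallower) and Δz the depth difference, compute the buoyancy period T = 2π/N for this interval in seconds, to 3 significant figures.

Δρ = 999.23 − 998.58 = 0.65 kg m⁻³ over Δz = 149 − 106 = 43 m.
N² = (9.81/1000) × (0.65/43) = 1.4829 × 10⁻⁴ s⁻².
N = √(1.4829 × 10⁻⁴) = 0.012177 rad s⁻¹, so T = 2π/N = 515.99 s ≈ 516 s.
Since Δρ > 0 the layer is stably stratified.

516 s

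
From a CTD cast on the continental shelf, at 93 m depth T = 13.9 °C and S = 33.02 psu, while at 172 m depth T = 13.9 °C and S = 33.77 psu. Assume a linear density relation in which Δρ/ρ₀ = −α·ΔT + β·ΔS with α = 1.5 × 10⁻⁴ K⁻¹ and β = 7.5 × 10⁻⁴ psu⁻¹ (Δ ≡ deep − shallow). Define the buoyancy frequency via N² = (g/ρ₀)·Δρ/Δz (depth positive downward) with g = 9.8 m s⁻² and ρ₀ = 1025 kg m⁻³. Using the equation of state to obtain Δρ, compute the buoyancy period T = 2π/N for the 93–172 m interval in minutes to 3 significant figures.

12.5 min

ΔT = +0.0 K, ΔS = +0.75 psu (deep − shallow).
Δρ/ρ₀ = −αΔT + βΔS = 0 + 5.625 × 10⁻⁴ = 5.625 × 10⁻⁴, so Δρ ≈ 0.5766 kg m⁻³.
N² = (g/ρ₀)·Δρ/Δz = g·(Δρ/ρ₀)/Δz = 9.8 × 5.625 × 10⁻⁴ / 79 = 6.9778 × 10⁻⁵ s⁻².
N = √(6.9778 × 10⁻⁵) = 8.3533 × 10⁻³ rad s⁻¹ → T = 2π/N = 752.18 s = 12.536 min ≈ 12.5 min.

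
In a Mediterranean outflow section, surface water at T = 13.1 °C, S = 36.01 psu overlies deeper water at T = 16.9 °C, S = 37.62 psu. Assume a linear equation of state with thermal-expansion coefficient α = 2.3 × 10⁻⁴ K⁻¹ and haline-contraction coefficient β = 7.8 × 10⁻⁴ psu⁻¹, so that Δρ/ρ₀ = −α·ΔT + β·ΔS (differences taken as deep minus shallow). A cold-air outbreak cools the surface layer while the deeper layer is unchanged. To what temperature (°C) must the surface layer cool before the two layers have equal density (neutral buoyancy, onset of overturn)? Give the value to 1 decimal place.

Neutral buoyancy requires Δρ = 0, i.e. −α(T_deep − T_surf′) + β(S_deep − S_surf) = 0.
T_surf′ = T_deep − (β/α)·ΔS = 16.9 − (7.8 × 10⁻⁴/2.3 × 10⁻⁴)·(+1.61) = 11.440 °C.
Cooling required: 13.1 − (11.440) = 1.660 °C.

11.4 °C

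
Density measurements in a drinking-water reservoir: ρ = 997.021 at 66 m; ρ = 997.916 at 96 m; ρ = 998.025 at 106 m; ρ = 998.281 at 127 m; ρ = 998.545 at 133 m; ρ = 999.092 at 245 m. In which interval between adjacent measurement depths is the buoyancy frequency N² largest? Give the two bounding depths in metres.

Compute the density gradient over each adjacent pair:
  66–96 m: Δρ/Δz = 0.895/30 = 0.030 kg m⁻⁴
  96–106 m: Δρ/Δz = 0.109/10 = 0.011 kg m⁻⁴
  106–127 m: Δρ/Δz = 0.256/21 = 0.012 kg m⁻⁴
  127–133 m: Δρ/Δz = 0.264/6 = 0.044 kg m⁻⁴
  133–245 m: Δρ/Δz = 0.547/112 = 4.9 × 10⁻³ kg m⁻⁴
The largest gradient is in the 127–133 m interval — the pycnocline.

127–133 m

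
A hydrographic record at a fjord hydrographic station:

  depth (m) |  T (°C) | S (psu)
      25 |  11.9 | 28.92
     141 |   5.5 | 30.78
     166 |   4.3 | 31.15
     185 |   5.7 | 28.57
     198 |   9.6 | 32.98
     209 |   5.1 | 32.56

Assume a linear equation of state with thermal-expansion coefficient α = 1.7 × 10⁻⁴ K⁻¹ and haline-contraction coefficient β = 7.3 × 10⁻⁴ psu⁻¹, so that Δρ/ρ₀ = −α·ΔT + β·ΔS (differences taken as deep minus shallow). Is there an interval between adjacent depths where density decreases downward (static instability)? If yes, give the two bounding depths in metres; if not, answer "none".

166–185 m

Evaluate Δρ/ρ₀ = −αΔT + βΔS across each adjacent pair:
  25–141 m: −αΔT+βΔS = −(1.7 × 10⁻⁴)(-6.4)+(7.3 × 10⁻⁴)(+1.86) = 2.4 × 10⁻³ → stable
  141–166 m: −αΔT+βΔS = −(1.7 × 10⁻⁴)(-1.2)+(7.3 × 10⁻⁴)(+0.37) = 4.7 × 10⁻⁴ → stable
  166–185 m: −αΔT+βΔS = −(1.7 × 10⁻⁴)(+1.4)+(7.3 × 10⁻⁴)(-2.58) = -2.1 × 10⁻³ → UNSTABLE
  185–198 m: −αΔT+βΔS = −(1.7 × 10⁻⁴)(+3.9)+(7.3 × 10⁻⁴)(+4.41) = 2.6 × 10⁻³ → stable
  198–209 m: −αΔT+βΔS = −(1.7 × 10⁻⁴)(-4.5)+(7.3 × 10⁻⁴)(-0.42) = 4.6 × 10⁻⁴ → stable
The 166–185 m interval has Δρ < 0: lighter water underlies denser water.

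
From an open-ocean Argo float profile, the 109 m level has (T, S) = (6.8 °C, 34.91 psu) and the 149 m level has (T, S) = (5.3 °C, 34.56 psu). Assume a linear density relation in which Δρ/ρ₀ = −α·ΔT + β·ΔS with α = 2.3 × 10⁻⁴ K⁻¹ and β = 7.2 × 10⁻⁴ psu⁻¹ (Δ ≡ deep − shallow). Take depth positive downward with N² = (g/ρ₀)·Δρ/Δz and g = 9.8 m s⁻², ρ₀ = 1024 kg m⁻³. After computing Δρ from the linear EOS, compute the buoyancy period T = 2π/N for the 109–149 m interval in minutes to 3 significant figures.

ΔT = -1.5 K, ΔS = -0.35 psu (deep − shallow).
Δρ/ρ₀ = −αΔT + βΔS = 3.45 × 10⁻⁴ − 2.52 × 10⁻⁴ = 9.30 × 10⁻⁵, so Δρ ≈ 0.09523 kg m⁻³.
N² = (g/ρ₀)·Δρ/Δz = g·(Δρ/ρ₀)/Δz = 9.8 × 9.30 × 10⁻⁵ / 40 = 2.2785 × 10⁻⁵ s⁻².
N = √(2.2785 × 10⁻⁵) = 4.7734 × 10⁻³ rad s⁻¹ → T = 2π/N = 1.3163 × 10³ s = 21.938 min ≈ 21.9 min.

21.9 min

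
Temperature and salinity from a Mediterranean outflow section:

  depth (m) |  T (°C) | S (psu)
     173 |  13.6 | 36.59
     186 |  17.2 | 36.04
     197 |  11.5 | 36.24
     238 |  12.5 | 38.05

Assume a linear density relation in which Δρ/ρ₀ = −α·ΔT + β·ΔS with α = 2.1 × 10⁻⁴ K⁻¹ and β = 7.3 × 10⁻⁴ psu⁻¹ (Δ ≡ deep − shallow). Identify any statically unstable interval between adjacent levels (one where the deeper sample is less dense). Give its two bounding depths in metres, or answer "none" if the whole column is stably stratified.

Evaluate Δρ/ρ₀ = −αΔT + βΔS across each adjacent pair:
  173–186 m: −αΔT+βΔS = −(2.1 × 10⁻⁴)(+3.6)+(7.3 × 10⁻⁴)(-0.55) = -1.2 × 10⁻³ → UNSTABLE
  186–197 m: −αΔT+βΔS = −(2.1 × 10⁻⁴)(-5.7)+(7.3 × 10⁻⁴)(+0.20) = 1.3 × 10⁻³ → stable
  197–238 m: −αΔT+βΔS = −(2.1 × 10⁻⁴)(+1.0)+(7.3 × 10⁻⁴)(+1.81) = 1.1 × 10⁻³ → stable
The 173–186 m interval has Δρ < 0: lighter water underlies denser water.

173–186 m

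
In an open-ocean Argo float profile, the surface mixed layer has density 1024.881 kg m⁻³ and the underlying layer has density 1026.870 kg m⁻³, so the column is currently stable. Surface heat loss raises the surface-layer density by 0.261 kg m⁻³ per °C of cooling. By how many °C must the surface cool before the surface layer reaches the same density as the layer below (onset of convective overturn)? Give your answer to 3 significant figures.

7.62 °C

Density deficit of the surface layer: 1026.870 − 1024.881 = 1.989 kg m⁻³.
Required change = 1.989 / 0.261 = 7.62 °C.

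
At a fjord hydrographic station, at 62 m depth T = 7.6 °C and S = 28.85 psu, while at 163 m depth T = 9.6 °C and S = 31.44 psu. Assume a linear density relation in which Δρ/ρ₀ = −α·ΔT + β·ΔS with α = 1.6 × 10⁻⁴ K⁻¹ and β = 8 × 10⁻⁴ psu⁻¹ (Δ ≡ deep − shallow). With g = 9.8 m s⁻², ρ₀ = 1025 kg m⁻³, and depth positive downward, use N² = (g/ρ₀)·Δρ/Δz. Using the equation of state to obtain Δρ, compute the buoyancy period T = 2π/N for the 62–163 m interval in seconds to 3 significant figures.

ΔT = +2.0 K, ΔS = +2.59 psu (deep − shallow).
Δρ/ρ₀ = −αΔT + βΔS = -3.20 × 10⁻⁴ + 2.072 × 10⁻³ = 1.752 × 10⁻³, so Δρ ≈ 1.796 kg m⁻³.
N² = (g/ρ₀)·Δρ/Δz = g·(Δρ/ρ₀)/Δz = 9.8 × 1.752 × 10⁻³ / 101 = 1.7000 × 10⁻⁴ s⁻².
N = √(1.7000 × 10⁻⁴) = 0.013038 rad s⁻¹ → T = 2π/N = 481.91 s ≈ 482 s.

482 s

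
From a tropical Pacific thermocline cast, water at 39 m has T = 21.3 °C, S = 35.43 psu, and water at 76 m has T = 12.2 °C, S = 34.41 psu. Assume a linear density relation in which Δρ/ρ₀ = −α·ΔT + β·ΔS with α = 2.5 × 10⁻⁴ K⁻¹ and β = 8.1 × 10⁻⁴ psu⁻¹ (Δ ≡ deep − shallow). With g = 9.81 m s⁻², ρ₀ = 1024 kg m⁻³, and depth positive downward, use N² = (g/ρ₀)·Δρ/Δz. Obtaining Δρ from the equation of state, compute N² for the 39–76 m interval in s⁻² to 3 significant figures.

ΔT = -9.1 K, ΔS = -1.02 psu (deep − shallow).
Δρ/ρ₀ = −αΔT + βΔS = 2.275 × 10⁻³ − 8.262 × 10⁻⁴ = 1.4488 × 10⁻³, so Δρ ≈ 1.484 kg m⁻³.
N² = (g/ρ₀)·Δρ/Δz = g·(Δρ/ρ₀)/Δz = 9.81 × 1.4488 × 10⁻³ / 37 = 3.8413 × 10⁻⁴ s⁻² ≈ 3.84 × 10⁻⁴ s⁻².

3.84 × 10⁻⁴ s⁻²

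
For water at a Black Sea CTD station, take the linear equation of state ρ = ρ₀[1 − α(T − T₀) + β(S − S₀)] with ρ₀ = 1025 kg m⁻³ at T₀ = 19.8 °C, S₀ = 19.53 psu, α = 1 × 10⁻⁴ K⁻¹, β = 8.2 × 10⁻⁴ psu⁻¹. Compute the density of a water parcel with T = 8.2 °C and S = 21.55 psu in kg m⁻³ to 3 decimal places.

1027.887 kg m⁻³

T − T₀ = -11.6 K, S − S₀ = +2.02 psu.
Bracket = 1 − α·(-11.6) + β·(+2.02) = 1 + (2.8164 × 10⁻³) = 1.0028164.
ρ = 1025 × 1.0028164 = 1027.887 kg m⁻³.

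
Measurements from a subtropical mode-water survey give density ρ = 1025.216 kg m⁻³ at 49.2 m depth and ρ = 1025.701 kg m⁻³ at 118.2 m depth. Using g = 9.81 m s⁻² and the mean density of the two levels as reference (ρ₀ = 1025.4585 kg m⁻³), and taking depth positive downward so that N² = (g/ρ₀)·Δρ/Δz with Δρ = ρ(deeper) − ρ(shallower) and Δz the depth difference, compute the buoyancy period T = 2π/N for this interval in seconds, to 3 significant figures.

766 s

Δρ = 1025.701 − 1025.216 = 0.485 kg m⁻³ over Δz = 118.2 − 49.2 = 69 m.
N² = (9.81/1025.4585) × (0.485/69) = 6.7242 × 10⁻⁵ s⁻².
N = √(6.7242 × 10⁻⁵) = 8.2001 × 10⁻³ rad s⁻¹, so T = 2π/N = 766.23 s ≈ 766 s.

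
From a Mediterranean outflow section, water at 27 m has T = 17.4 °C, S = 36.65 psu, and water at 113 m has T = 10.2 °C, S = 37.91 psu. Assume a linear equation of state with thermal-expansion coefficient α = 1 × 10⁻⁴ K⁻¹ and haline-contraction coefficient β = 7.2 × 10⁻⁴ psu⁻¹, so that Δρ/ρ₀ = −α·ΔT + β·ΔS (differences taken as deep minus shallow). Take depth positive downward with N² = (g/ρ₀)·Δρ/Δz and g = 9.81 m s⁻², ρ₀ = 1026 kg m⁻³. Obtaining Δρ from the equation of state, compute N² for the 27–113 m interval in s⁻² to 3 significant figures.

1.86 × 10⁻⁴ s⁻²

ΔT = -7.2 K, ΔS = +1.26 psu (deep − shallow).
Δρ/ρ₀ = −αΔT + βΔS = 7.20 × 10⁻⁴ + 9.072 × 10⁻⁴ = 1.6272 × 10⁻³, so Δρ ≈ 1.670 kg m⁻³.
N² = (g/ρ₀)·Δρ/Δz = g·(Δρ/ρ₀)/Δz = 9.81 × 1.6272 × 10⁻³ / 86 = 1.8561 × 10⁻⁴ s⁻² ≈ 1.86 × 10⁻⁴ s⁻².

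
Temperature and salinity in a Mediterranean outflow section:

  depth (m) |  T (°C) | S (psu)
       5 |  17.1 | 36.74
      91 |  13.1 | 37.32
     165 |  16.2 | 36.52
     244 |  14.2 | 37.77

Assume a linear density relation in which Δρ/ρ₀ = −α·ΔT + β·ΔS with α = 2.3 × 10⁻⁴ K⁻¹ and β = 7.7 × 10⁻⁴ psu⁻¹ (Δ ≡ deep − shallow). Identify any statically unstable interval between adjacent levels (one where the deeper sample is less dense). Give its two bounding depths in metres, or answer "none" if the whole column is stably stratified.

91–165 m

Evaluate Δρ/ρ₀ = −αΔT + βΔS across each adjacent pair:
  5–91 m: −αΔT+βΔS = −(2.3 × 10⁻⁴)(-4.0)+(7.7 × 10⁻⁴)(+0.58) = 1.4 × 10⁻³ → stable
  91–165 m: −αΔT+βΔS = −(2.3 × 10⁻⁴)(+3.1)+(7.7 × 10⁻⁴)(-0.80) = -1.3 × 10⁻³ → UNSTABLE
  165–244 m: −αΔT+βΔS = −(2.3 × 10⁻⁴)(-2.0)+(7.7 × 10⁻⁴)(+1.25) = 1.4 × 10⁻³ → stable
The 91–165 m interval has Δρ < 0: lighter water underlies denser water.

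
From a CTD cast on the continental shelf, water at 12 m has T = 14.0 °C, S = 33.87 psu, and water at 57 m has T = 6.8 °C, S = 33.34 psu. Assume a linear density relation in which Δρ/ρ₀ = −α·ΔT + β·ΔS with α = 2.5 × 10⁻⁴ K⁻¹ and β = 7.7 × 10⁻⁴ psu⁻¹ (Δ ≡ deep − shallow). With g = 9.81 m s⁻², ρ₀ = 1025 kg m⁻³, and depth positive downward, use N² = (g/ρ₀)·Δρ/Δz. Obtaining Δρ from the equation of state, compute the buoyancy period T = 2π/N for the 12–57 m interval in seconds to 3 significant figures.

361 s

ΔT = -7.2 K, ΔS = -0.53 psu (deep − shallow).
Δρ/ρ₀ = −αΔT + βΔS = 1.80 × 10⁻³ − 4.081 × 10⁻⁴ = 1.3919 × 10⁻³, so Δρ ≈ 1.427 kg m⁻³.
N² = (g/ρ₀)·Δρ/Δz = g·(Δρ/ρ₀)/Δz = 9.81 × 1.3919 × 10⁻³ / 45 = 3.0343 × 10⁻⁴ s⁻².
N = √(3.0343 × 10⁻⁴) = 0.017419 rad s⁻¹ → T = 2π/N = 360.71 s ≈ 361 s.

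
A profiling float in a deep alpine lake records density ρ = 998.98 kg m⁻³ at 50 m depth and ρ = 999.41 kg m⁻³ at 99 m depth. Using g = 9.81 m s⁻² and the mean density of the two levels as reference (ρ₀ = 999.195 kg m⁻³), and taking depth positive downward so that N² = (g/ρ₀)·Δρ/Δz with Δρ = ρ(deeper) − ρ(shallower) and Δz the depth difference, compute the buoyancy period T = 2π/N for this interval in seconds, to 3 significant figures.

677 s

Δρ = 999.41 − 998.98 = 0.43 kg m⁻³ over Δz = 99 − 50 = 49 m.
N² = (9.81/999.195) × (0.43/49) = 8.6157 × 10⁻⁵ s⁻².
N = √(8.6157 × 10⁻⁵) = 9.2821 × 10⁻³ rad s⁻¹, so T = 2π/N = 676.91 s ≈ 677 s.
Since Δρ > 0 the layer is stably stratified.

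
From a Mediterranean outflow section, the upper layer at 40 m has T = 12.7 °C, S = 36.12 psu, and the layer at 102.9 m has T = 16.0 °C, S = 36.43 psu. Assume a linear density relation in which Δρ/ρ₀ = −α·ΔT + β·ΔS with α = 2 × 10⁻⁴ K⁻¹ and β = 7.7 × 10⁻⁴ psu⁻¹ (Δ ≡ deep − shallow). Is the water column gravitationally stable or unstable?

ΔT = 16.0 − 12.7 = +3.3 K and ΔS = 36.43 − 36.12 = +0.31 psu (deep − shallow).
−αΔT = -6.60 × 10⁻⁴; βΔS = 2.387 × 10⁻⁴; sum Δρ/ρ₀ = -4.213 × 10⁻⁴.
Δρ/ρ₀ < 0, so Δρ < 0: deeper water is lighter → statically unstable; the column would overturn.

unstable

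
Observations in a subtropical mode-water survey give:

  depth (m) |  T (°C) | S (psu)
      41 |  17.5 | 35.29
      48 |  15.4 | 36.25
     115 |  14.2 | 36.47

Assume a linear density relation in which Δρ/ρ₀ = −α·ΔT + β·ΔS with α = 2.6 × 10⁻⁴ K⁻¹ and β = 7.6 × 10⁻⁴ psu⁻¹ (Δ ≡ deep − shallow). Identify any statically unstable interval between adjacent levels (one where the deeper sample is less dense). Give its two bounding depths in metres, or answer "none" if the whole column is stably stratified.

Evaluate Δρ/ρ₀ = −αΔT + βΔS across each adjacent pair:
  41–48 m: −αΔT+βΔS = −(2.6 × 10⁻⁴)(-2.1)+(7.6 × 10⁻⁴)(+0.96) = 1.3 × 10⁻³ → stable
  48–115 m: −αΔT+βΔS = −(2.6 × 10⁻⁴)(-1.2)+(7.6 × 10⁻⁴)(+0.22) = 4.8 × 10⁻⁴ → stable
Every interval has Δρ > 0: the column is stably stratified throughout.

none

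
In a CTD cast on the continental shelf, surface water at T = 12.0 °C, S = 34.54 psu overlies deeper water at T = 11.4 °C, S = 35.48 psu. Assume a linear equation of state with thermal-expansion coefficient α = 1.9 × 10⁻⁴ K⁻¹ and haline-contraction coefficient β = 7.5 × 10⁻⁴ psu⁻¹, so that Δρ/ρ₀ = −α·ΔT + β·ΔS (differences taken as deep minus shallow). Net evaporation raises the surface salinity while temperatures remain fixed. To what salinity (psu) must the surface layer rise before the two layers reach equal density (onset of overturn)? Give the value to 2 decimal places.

35.63 psu

Neutral buoyancy requires −α(T_deep − T_surf) + β(S_deep − S_surf′) = 0.
S_surf′ = S_deep − (α/β)·ΔT = 35.48 − (1.9 × 10⁻⁴/7.5 × 10⁻⁴)·(-0.6) = 35.6320 psu.
Increase required: 35.6320 − 34.54 = 1.0920 psu.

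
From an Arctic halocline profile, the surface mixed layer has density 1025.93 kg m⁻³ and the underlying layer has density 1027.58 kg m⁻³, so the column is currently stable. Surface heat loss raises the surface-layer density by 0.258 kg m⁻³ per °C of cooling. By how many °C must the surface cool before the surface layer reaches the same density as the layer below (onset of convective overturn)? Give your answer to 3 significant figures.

6.40 °C

Density deficit of the surface layer: 1027.58 − 1025.93 = 1.65 kg m⁻³.
Required change = 1.65 / 0.258 = 6.40 °C.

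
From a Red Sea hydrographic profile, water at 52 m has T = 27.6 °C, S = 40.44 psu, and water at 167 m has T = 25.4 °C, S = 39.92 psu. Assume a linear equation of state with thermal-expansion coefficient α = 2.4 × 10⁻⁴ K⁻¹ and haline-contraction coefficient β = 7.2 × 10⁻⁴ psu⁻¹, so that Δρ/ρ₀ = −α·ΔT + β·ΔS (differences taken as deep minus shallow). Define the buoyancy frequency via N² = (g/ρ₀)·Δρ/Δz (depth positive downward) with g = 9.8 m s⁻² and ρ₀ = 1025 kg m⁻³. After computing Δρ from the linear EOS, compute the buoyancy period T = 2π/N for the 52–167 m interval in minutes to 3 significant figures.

ΔT = -2.2 K, ΔS = -0.52 psu (deep − shallow).
Δρ/ρ₀ = −αΔT + βΔS = 5.28 × 10⁻⁴ − 3.744 × 10⁻⁴ = 1.536 × 10⁻⁴, so Δρ ≈ 0.1574 kg m⁻³.
N² = (g/ρ₀)·Δρ/Δz = g·(Δρ/ρ₀)/Δz = 9.8 × 1.536 × 10⁻⁴ / 115 = 1.3089 × 10⁻⁵ s⁻².
N = √(1.3089 × 10⁻⁵) = 3.6179 × 10⁻³ rad s⁻¹ → T = 2π/N = 1.7367 × 10³ s = 28.945 min ≈ 28.9 min.

28.9 min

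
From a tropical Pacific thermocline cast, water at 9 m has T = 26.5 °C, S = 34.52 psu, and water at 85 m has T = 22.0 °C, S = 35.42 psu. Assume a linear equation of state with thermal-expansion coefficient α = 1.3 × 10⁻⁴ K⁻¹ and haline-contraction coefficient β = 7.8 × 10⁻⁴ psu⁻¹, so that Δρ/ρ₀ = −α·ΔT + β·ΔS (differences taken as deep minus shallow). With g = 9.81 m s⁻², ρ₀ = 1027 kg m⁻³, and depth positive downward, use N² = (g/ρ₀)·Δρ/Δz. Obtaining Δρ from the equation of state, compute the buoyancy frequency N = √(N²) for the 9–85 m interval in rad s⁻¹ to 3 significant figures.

0.0129 rad s⁻¹

ΔT = -4.5 K, ΔS = +0.90 psu (deep − shallow).
Δρ/ρ₀ = −αΔT + βΔS = 5.85 × 10⁻⁴ + 7.02 × 10⁻⁴ = 1.287 × 10⁻³, so Δρ ≈ 1.322 kg m⁻³.
N² = (g/ρ₀)·Δρ/Δz = g·(Δρ/ρ₀)/Δz = 9.81 × 1.287 × 10⁻³ / 76 = 1.6612 × 10⁻⁴ s⁻².
N = √(1.6612 × 10⁻⁴) = 0.012889 rad s⁻¹ ≈ 0.0129 rad s⁻¹.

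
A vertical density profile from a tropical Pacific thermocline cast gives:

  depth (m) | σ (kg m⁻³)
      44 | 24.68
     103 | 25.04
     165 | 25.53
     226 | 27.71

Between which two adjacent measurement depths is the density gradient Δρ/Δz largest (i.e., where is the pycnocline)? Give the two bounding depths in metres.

Compute the density gradient over each adjacent pair:
  44–103 m: Δρ/Δz = 0.36/59 = 6.1 × 10⁻³ kg m⁻⁴
  103–165 m: Δρ/Δz = 0.49/62 = 7.9 × 10⁻³ kg m⁻⁴
  165–226 m: Δρ/Δz = 2.18/61 = 0.036 kg m⁻⁴
The largest gradient is in the 165–226 m interval — the pycnocline.

165–226 m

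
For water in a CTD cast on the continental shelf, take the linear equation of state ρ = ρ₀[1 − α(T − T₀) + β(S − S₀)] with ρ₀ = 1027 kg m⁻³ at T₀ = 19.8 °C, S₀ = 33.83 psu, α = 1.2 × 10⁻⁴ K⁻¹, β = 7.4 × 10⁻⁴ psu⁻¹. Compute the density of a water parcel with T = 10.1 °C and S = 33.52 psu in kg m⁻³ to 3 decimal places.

1027.960 kg m⁻³

T − T₀ = -9.7 K, S − S₀ = -0.31 psu.
Bracket = 1 − α·(-9.7) + β·(-0.31) = 1 + (9.346 × 10⁻⁴) = 1.0009346.
ρ = 1027 × 1.0009346 = 1027.960 kg m⁻³.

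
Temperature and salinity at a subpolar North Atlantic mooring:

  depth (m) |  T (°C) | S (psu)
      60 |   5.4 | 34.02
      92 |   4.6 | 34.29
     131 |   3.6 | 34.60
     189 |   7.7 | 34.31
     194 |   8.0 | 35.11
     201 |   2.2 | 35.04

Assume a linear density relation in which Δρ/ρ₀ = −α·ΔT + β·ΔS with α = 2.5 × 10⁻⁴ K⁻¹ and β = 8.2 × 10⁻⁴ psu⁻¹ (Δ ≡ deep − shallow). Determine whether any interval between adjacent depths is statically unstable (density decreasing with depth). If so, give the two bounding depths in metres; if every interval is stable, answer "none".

Evaluate Δρ/ρ₀ = −αΔT + βΔS across each adjacent pair:
  60–92 m: −αΔT+βΔS = −(2.5 × 10⁻⁴)(-0.8)+(8.2 × 10⁻⁴)(+0.27) = 4.2 × 10⁻⁴ → stable
  92–131 m: −αΔT+βΔS = −(2.5 × 10⁻⁴)(-1.0)+(8.2 × 10⁻⁴)(+0.31) = 5.0 × 10⁻⁴ → stable
  131–189 m: −αΔT+βΔS = −(2.5 × 10⁻⁴)(+4.1)+(8.2 × 10⁻⁴)(-0.29) = -1.3 × 10⁻³ → UNSTABLE
  189–194 m: −αΔT+βΔS = −(2.5 × 10⁻⁴)(+0.3)+(8.2 × 10⁻⁴)(+0.80) = 5.8 × 10⁻⁴ → stable
  194–201 m: −αΔT+βΔS = −(2.5 × 10⁻⁴)(-5.8)+(8.2 × 10⁻⁴)(-0.07) = 1.4 × 10⁻³ → stable
The 131–189 m interval has Δρ < 0: lighter water underlies denser water.

131–189 m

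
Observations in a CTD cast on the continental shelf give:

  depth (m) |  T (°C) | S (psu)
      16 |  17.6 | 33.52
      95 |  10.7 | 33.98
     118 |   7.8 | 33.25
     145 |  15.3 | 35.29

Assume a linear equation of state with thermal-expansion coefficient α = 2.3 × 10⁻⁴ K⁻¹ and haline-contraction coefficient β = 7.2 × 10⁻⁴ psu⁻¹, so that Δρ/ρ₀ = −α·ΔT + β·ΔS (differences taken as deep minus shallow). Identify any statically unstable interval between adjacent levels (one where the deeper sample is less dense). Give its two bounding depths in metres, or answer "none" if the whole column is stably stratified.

118–145 m

Evaluate Δρ/ρ₀ = −αΔT + βΔS across each adjacent pair:
  16–95 m: −αΔT+βΔS = −(2.3 × 10⁻⁴)(-6.9)+(7.2 × 10⁻⁴)(+0.46) = 1.9 × 10⁻³ → stable
  95–118 m: −αΔT+βΔS = −(2.3 × 10⁻⁴)(-2.9)+(7.2 × 10⁻⁴)(-0.73) = 1.4 × 10⁻⁴ → stable
  118–145 m: −αΔT+βΔS = −(2.3 × 10⁻⁴)(+7.5)+(7.2 × 10⁻⁴)(+2.04) = -2.6 × 10⁻⁴ → UNSTABLE
The 118–145 m interval has Δρ < 0: lighter water underlies denser water.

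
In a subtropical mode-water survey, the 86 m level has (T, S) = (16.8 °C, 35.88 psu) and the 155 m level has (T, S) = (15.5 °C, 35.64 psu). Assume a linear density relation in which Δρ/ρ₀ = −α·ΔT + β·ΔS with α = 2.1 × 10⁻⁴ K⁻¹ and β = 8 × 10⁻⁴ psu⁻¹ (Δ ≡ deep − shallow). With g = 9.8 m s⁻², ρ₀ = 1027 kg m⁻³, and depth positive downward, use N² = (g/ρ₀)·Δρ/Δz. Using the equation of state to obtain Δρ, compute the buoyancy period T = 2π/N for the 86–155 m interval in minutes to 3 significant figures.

30.9 min

ΔT = -1.3 K, ΔS = -0.24 psu (deep − shallow).
Δρ/ρ₀ = −αΔT + βΔS = 2.73 × 10⁻⁴ − 1.92 × 10⁻⁴ = 8.10 × 10⁻⁵, so Δρ ≈ 0.08319 kg m⁻³.
N² = (g/ρ₀)·Δρ/Δz = g·(Δρ/ρ₀)/Δz = 9.8 × 8.10 × 10⁻⁵ / 69 = 1.1504 × 10⁻⁵ s⁻².
N = √(1.1504 × 10⁻⁵) = 3.3918 × 10⁻³ rad s⁻¹ → T = 2π/N = 1.8525 × 10³ s = 30.875 min ≈ 30.9 min.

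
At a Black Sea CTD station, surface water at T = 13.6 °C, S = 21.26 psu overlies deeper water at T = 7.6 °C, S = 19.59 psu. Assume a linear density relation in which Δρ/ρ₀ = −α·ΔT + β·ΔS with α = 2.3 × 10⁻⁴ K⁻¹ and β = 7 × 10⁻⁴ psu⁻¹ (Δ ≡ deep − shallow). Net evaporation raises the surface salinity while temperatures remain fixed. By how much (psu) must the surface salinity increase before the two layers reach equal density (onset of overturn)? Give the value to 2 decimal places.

0.30 psu

Neutral buoyancy requires −α(T_deep − T_surf) + β(S_deep − S_surf′) = 0.
S_surf′ = S_deep − (α/β)·ΔT = 19.59 − (2.3 × 10⁻⁴/7 × 10⁻⁴)·(-6.0) = 21.5614 psu.
Increase required: 21.5614 − 21.26 = 0.3014 psu.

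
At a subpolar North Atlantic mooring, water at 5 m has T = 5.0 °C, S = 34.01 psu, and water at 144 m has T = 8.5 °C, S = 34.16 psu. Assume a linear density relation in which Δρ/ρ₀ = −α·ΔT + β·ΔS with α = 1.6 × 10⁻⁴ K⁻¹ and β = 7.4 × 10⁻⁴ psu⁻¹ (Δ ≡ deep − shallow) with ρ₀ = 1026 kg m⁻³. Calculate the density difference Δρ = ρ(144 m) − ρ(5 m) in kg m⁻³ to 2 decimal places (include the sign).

ΔT = +3.5 K, ΔS = +0.15 psu (deep − shallow).
Δρ/ρ₀ = −(1.6 × 10⁻⁴)(+3.5) + (7.4 × 10⁻⁴)(+0.15) = -4.49 × 10⁻⁴.
Δρ = 1026 × (-4.49 × 10⁻⁴) = -0.46 kg m⁻³.
Negative Δρ: lighter below, statically unstable.

-0.46 kg m⁻³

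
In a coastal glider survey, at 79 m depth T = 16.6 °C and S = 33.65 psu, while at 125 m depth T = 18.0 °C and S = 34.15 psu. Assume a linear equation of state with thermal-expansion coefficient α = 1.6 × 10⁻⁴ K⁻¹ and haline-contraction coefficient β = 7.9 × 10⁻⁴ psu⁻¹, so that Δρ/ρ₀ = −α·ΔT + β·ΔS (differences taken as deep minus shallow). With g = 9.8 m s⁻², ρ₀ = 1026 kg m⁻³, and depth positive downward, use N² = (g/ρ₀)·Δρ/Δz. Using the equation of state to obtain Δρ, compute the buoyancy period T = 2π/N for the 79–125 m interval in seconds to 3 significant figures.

1.04 × 10³ s

ΔT = +1.4 K, ΔS = +0.50 psu (deep − shallow).
Δρ/ρ₀ = −αΔT + βΔS = -2.24 × 10⁻⁴ + 3.95 × 10⁻⁴ = 1.71 × 10⁻⁴, so Δρ ≈ 0.1754 kg m⁻³.
N² = (g/ρ₀)·Δρ/Δz = g·(Δρ/ρ₀)/Δz = 9.8 × 1.71 × 10⁻⁴ / 46 = 3.6430 × 10⁻⁵ s⁻².
N = √(3.6430 × 10⁻⁵) = 6.0357 × 10⁻³ rad s⁻¹ → T = 2π/N = 1.0410 × 10³ s ≈ 1.04 × 10³ s.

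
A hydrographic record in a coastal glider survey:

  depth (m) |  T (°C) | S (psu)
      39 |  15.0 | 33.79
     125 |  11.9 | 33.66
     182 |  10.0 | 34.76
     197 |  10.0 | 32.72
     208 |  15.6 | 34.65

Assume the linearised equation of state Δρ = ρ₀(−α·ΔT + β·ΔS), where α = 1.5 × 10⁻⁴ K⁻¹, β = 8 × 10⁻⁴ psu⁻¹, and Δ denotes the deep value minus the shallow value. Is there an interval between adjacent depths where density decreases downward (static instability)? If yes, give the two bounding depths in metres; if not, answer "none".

Evaluate Δρ/ρ₀ = −αΔT + βΔS across each adjacent pair:
  39–125 m: −αΔT+βΔS = −(1.5 × 10⁻⁴)(-3.1)+(8 × 10⁻⁴)(-0.13) = 3.6 × 10⁻⁴ → stable
  125–182 m: −αΔT+βΔS = −(1.5 × 10⁻⁴)(-1.9)+(8 × 10⁻⁴)(+1.10) = 1.2 × 10⁻³ → stable
  182–197 m: −αΔT+βΔS = −(1.5 × 10⁻⁴)(+0.0)+(8 × 10⁻⁴)(-2.04) = -1.6 × 10⁻³ → UNSTABLE
  197–208 m: −αΔT+βΔS = −(1.5 × 10⁻⁴)(+5.6)+(8 × 10⁻⁴)(+1.93) = 7.0 × 10⁻⁴ → stable
The 182–197 m interval has Δρ < 0: lighter water underlies denser water.

182–197 m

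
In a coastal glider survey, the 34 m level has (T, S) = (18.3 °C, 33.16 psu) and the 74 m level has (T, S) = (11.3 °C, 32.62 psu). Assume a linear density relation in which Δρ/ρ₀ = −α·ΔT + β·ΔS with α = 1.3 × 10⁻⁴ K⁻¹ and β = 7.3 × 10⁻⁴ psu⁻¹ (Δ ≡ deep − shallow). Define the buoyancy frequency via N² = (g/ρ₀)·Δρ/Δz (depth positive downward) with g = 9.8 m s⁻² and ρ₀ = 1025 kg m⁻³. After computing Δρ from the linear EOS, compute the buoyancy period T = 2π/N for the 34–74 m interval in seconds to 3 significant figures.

559 s

ΔT = -7.0 K, ΔS = -0.54 psu (deep − shallow).
Δρ/ρ₀ = −αΔT + βΔS = 9.10 × 10⁻⁴ − 3.942 × 10⁻⁴ = 5.158 × 10⁻⁴, so Δρ ≈ 0.5287 kg m⁻³.
N² = (g/ρ₀)·Δρ/Δz = g·(Δρ/ρ₀)/Δz = 9.8 × 5.158 × 10⁻⁴ / 40 = 1.2637 × 10⁻⁴ s⁻².
N = √(1.2637 × 10⁻⁴) = 0.011241 rad s⁻¹ → T = 2π/N = 558.95 s ≈ 559 s.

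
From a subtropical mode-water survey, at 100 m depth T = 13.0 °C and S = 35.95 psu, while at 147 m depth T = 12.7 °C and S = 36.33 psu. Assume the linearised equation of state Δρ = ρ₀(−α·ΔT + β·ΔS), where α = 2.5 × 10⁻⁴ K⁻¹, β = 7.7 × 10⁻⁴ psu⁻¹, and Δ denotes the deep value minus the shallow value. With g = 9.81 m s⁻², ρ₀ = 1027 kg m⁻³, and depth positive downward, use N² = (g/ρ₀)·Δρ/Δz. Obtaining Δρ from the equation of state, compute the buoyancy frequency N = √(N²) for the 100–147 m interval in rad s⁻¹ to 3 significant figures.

ΔT = -0.3 K, ΔS = +0.38 psu (deep − shallow).
Δρ/ρ₀ = −αΔT + βΔS = 7.50 × 10⁻⁵ + 2.926 × 10⁻⁴ = 3.676 × 10⁻⁴, so Δρ ≈ 0.3775 kg m⁻³.
N² = (g/ρ₀)·Δρ/Δz = g·(Δρ/ρ₀)/Δz = 9.81 × 3.676 × 10⁻⁴ / 47 = 7.6727 × 10⁻⁵ s⁻².
N = √(7.6727 × 10⁻⁵) = 8.7594 × 10⁻³ rad s⁻¹ ≈ 8.76 × 10⁻³ rad s⁻¹.

8.76 × 10⁻³ rad s⁻¹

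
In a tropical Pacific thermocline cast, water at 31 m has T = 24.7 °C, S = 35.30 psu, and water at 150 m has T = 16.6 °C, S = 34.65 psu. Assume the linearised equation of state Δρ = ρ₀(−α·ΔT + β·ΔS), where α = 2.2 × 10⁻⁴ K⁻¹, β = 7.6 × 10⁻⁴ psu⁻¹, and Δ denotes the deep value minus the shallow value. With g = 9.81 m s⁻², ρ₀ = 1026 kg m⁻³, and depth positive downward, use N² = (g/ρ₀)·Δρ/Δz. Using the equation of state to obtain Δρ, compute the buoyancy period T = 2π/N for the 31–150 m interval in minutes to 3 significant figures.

ΔT = -8.1 K, ΔS = -0.65 psu (deep − shallow).
Δρ/ρ₀ = −αΔT + βΔS = 1.782 × 10⁻³ − 4.94 × 10⁻⁴ = 1.288 × 10⁻³, so Δρ ≈ 1.321 kg m⁻³.
N² = (g/ρ₀)·Δρ/Δz = g·(Δρ/ρ₀)/Δz = 9.81 × 1.288 × 10⁻³ / 119 = 1.0618 × 10⁻⁴ s⁻².
N = √(1.0618 × 10⁻⁴) = 0.010304 rad s⁻¹ → T = 2π/N = 609.78 s = 10.163 min ≈ 10.2 min.

10.2 min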